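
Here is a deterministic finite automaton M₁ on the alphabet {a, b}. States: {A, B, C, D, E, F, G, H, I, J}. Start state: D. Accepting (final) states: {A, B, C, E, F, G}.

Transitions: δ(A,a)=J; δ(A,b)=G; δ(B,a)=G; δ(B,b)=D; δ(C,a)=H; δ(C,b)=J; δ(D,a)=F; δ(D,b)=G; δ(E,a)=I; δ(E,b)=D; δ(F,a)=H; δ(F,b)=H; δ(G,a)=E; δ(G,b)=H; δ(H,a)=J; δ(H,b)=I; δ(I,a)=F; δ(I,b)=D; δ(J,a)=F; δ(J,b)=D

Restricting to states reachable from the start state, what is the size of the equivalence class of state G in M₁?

1

Reachable states from the start: {D,E,F,G,H,I,J}. Unreachable: {A,B,C} — drop them.
Initial partition by acceptance: {E,F,G} | {D,H,I,J}.
Split {E,F,G} by δ(·,a) → {E,F} and {G}.
Split {D,H,I,J} by δ(·,a) → {D,I,J} and {H}.
Split {E,F} by δ(·,a) → {E} and {F}.
Split {D,I,J} by δ(·,b) → {I,J} and {D}.
No further refinement is possible. Final partition (6 blocks): {E} | {I,J} | {G} | {H} | {F} | {D}.
State G belongs to the block {G}, which has 1 states.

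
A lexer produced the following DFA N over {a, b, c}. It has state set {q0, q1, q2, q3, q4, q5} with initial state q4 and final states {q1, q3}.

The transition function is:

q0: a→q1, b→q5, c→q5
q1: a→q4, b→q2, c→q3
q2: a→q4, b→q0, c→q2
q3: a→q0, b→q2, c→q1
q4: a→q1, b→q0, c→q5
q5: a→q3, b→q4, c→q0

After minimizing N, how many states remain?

3

Every state is reachable, so we keep all 6.
Initial partition by acceptance: {q1,q3} | {q0,q2,q4,q5}.
Refine {q0,q2,q4,q5} on symbol a: members go to different blocks, giving {q0,q4,q5} and {q2}.
The partition is now stable with 3 blocks: {q1,q3} | {q0,q4,q5} | {q2}.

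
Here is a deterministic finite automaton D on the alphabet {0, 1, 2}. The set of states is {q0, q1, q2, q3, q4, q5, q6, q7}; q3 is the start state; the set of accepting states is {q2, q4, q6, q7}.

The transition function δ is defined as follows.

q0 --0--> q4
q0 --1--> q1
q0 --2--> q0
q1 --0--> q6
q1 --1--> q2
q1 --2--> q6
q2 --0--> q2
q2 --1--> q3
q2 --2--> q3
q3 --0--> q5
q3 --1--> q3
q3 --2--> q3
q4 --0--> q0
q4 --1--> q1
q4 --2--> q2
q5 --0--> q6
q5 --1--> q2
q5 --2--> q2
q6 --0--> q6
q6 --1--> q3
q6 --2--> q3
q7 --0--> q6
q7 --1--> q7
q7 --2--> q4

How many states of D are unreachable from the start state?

4

No path from q3 leads to q0, q1, q4, q7; the other 4 states are all reachable.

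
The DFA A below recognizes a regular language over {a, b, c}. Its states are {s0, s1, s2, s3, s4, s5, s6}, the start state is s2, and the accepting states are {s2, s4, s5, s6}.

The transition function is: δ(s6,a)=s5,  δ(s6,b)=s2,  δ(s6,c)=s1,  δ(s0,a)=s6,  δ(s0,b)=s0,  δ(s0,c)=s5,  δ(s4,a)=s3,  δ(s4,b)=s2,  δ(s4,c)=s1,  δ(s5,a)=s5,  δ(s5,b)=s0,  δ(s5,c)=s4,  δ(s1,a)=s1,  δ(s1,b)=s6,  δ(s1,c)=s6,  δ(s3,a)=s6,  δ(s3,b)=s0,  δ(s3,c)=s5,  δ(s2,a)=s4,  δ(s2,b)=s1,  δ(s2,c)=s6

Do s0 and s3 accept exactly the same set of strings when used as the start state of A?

Every state is reachable, so we keep all 7.
Initial partition by acceptance: {s2,s4,s5,s6} | {s0,s1,s3}.
Refine {s2,s4,s5,s6} on symbol a: members go to different blocks, giving {s2,s5,s6} and {s4}.
Refine {s2,s5,s6} on symbol a: members go to different blocks, giving {s5,s6} and {s2}.
Refine {s5,s6} on symbol b: members go to different blocks, giving {s5} and {s6}.
On input a, block {s0,s1,s3} splits into {s0,s3} and {s1}.
Stable partition: {s5} | {s0,s3} | {s4} | {s2} | {s6} | {s1} — 6 equivalence classes.
s0 and s3 lie in the same block of the stable partition, so they are equivalent — no string distinguishes them.

Yes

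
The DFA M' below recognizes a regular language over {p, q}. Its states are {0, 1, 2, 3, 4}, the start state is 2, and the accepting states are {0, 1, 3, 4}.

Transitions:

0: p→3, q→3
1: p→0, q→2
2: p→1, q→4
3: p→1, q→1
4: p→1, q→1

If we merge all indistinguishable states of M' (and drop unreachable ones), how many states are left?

4

Every state is reachable, so we keep all 5.
Initial partition by acceptance: {0,1,3,4} | {2}.
Split {0,1,3,4} by δ(·,q) → {0,3,4} and {1}.
Split {0,3,4} by δ(·,p) → {3,4} and {0}.
The partition is now stable with 4 blocks: {3,4} | {2} | {1} | {0}.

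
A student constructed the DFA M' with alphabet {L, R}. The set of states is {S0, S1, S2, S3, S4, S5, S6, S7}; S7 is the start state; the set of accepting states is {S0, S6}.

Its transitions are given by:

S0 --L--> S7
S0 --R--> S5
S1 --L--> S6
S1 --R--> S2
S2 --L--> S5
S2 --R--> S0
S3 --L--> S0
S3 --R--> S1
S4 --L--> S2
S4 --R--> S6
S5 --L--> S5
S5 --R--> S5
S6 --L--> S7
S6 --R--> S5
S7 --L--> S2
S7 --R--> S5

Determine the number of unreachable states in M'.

BFS from S7 reaches {S0, S2, S5, S7}; the 4 state(s) S1, S3, S4, S6 are never visited.

4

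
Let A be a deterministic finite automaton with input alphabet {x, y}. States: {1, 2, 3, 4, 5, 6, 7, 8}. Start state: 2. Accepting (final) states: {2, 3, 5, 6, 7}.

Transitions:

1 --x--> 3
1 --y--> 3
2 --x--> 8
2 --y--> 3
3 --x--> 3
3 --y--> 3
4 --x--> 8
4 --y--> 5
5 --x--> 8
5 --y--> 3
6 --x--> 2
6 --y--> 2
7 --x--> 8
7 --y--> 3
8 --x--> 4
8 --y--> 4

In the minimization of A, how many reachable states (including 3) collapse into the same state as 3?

First remove the unreachable states {1,6,7}; 5 states remain.
Initial partition by acceptance: {2,3,5} | {4,8}.
Split {2,3,5} by δ(·,x) → {2,5} and {3}.
Split {4,8} by δ(·,y) → {4} and {8}.
No further refinement is possible. Final partition (4 blocks): {2,5} | {4} | {3} | {8}.
State 3 belongs to the block {3}, which has 1 states.

1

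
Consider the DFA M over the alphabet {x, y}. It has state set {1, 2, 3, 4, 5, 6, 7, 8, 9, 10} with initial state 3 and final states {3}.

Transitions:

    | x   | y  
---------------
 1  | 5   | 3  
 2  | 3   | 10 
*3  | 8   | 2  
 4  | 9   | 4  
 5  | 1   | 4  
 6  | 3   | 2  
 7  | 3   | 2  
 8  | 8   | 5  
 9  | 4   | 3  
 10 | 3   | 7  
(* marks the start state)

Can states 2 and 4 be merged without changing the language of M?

No

States {6} cannot be reached from the start state, so discard them.
P0 = {3} | {1,2,4,5,7,8,9,10}.
On input x, block {1,2,4,5,7,8,9,10} splits into {1,4,5,8,9} and {2,7,10}.
Split {1,4,5,8,9} by δ(·,y) → {4,5,8} and {1,9}.
Split {4,5,8} by δ(·,x) → {4,5} and {8}.
The partition is now stable with 5 blocks: {3} | {4,5} | {2,7,10} | {1,9} | {8}.
2 and 4 end up in different blocks, so they are distinguishable. For instance, the string 'x' is accepted from only 2.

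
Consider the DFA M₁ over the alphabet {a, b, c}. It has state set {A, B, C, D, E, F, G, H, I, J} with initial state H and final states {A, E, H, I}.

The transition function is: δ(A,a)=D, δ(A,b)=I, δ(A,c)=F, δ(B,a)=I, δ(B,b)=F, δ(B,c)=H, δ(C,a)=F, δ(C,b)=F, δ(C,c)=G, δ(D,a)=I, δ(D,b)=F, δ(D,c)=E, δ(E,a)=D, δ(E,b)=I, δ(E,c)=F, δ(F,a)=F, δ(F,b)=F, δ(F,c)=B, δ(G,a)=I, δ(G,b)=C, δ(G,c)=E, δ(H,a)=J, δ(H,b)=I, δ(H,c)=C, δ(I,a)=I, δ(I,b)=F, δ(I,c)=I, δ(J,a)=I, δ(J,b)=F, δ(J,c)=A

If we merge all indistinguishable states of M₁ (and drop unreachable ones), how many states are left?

4

Every state is reachable, so we keep all 10.
Start with accepting vs non-accepting: {A,E,H,I} | {B,C,D,F,G,J}.
Refine {A,E,H,I} on symbol a: members go to different blocks, giving {A,E,H} and {I}.
On input a, block {B,C,D,F,G,J} splits into {B,D,G,J} and {C,F}.
Stable partition: {A,E,H} | {B,D,G,J} | {I} | {C,F} — 4 equivalence classes.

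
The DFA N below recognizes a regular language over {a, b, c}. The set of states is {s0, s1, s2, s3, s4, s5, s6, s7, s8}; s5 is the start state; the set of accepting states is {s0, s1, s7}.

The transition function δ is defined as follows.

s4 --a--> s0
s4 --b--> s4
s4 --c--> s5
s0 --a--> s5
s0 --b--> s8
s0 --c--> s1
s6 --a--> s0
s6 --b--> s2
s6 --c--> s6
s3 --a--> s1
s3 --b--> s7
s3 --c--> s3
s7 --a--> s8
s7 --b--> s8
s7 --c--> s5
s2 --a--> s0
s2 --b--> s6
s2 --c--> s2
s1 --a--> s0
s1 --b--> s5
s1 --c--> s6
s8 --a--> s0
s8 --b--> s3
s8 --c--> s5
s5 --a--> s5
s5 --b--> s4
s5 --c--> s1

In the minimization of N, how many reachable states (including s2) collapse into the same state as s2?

Every state is reachable, so we keep all 9.
Start with accepting vs non-accepting: {s0,s1,s7} | {s2,s3,s4,s5,s6,s8}.
Refine {s0,s1,s7} on symbol a: members go to different blocks, giving {s0,s7} and {s1}.
Refine {s0,s7} on symbol c: members go to different blocks, giving {s0} and {s7}.
Refine {s2,s3,s4,s5,s6,s8} on symbol a: members go to different blocks, giving {s2,s4,s6,s8} and {s3} and {s5}.
Refine {s2,s4,s6,s8} on symbol b: members go to different blocks, giving {s2,s4,s6} and {s8}.
On input c, block {s2,s4,s6} splits into {s2,s6} and {s4}.
No further refinement is possible. Final partition (8 blocks): {s0} | {s2,s6} | {s1} | {s7} | {s3} | {s5} | {s8} | {s4}.
The equivalence class containing s2 is {s2,s6}, of size 2.

2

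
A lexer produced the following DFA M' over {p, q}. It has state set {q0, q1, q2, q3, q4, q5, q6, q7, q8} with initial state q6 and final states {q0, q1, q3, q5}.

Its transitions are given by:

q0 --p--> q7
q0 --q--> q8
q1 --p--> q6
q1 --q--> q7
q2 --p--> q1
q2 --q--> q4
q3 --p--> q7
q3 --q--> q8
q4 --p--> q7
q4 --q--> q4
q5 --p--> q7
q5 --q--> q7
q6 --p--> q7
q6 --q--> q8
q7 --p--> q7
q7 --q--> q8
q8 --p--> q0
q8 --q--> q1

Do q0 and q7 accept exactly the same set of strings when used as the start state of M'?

Reachable states from the start: {q0,q1,q6,q7,q8}. Unreachable: {q2,q3,q4,q5} — drop them.
Start with accepting vs non-accepting: {q0,q1} | {q6,q7,q8}.
Refine {q6,q7,q8} on symbol p: members go to different blocks, giving {q6,q7} and {q8}.
Refine {q0,q1} on symbol q: members go to different blocks, giving {q0} and {q1}.
The partition is now stable with 4 blocks: {q0} | {q6,q7} | {q8} | {q1}.
q0 and q7 end up in different blocks, so they are distinguishable. For instance, the string 'ε' is accepted from only q0.

No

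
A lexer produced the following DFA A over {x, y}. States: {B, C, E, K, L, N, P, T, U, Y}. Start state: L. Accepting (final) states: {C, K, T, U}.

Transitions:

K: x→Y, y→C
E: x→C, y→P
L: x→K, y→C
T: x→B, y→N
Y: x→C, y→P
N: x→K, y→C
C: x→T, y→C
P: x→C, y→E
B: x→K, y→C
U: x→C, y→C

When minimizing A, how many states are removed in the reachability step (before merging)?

No path from L leads to U; the other 9 states are all reachable.

1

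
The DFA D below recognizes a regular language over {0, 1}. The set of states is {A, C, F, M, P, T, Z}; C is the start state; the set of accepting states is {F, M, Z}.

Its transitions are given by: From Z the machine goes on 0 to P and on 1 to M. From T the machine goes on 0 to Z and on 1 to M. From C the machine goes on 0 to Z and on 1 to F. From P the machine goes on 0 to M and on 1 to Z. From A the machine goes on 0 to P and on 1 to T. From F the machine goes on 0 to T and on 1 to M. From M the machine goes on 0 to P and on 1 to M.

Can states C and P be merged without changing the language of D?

Yes

First remove the unreachable states {A}; 6 states remain.
Initial partition by acceptance: {F,M,Z} | {C,P,T}.
The partition is now stable with 2 blocks: {F,M,Z} | {C,P,T}.
C and P lie in the same block of the stable partition, so they are equivalent — no string distinguishes them.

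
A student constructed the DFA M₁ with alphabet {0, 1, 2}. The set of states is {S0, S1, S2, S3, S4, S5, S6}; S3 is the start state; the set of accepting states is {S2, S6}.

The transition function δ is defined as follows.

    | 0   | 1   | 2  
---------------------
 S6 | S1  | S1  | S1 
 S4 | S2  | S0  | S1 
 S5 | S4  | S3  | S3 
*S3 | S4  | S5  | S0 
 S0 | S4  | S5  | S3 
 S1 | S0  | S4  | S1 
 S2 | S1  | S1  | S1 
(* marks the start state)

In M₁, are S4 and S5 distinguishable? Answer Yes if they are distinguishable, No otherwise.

Yes

Reachable states from the start: {S0,S1,S2,S3,S4,S5}. Unreachable: {S6} — drop them.
P0 = {S2} | {S0,S1,S3,S4,S5}.
Refine {S0,S1,S3,S4,S5} on symbol 0: members go to different blocks, giving {S0,S1,S3,S5} and {S4}.
On input 0, block {S0,S1,S3,S5} splits into {S0,S3,S5} and {S1}.
Stable partition: {S2} | {S0,S3,S5} | {S4} | {S1} — 4 equivalence classes.
S4 and S5 end up in different blocks, so they are distinguishable. For instance, the string '0' is accepted from only S4.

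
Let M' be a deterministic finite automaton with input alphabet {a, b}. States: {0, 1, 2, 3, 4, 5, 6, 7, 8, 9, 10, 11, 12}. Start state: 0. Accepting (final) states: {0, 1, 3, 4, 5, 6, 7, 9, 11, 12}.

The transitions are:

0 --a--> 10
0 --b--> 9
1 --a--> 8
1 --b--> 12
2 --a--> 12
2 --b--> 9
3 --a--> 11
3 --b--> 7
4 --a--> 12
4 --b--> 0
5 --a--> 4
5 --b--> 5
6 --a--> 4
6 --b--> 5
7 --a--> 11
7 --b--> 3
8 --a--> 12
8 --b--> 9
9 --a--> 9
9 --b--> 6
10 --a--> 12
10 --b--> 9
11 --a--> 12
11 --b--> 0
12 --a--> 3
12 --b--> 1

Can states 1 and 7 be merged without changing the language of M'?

No

Reachable states from the start: {0,1,3,4,5,6,7,8,9,10,11,12}. Unreachable: {2} — drop them.
Start with accepting vs non-accepting: {0,1,3,4,5,6,7,9,11,12} | {8,10}.
Split {0,1,3,4,5,6,7,9,11,12} by δ(·,a) → {3,4,5,6,7,9,11,12} and {0,1}.
Split {3,4,5,6,7,9,11,12} by δ(·,b) → {3,5,6,7,9} and {4,11,12}.
Refine {3,5,6,7,9} on symbol a: members go to different blocks, giving {3,5,6,7} and {9}.
Refine {0,1} on symbol b: members go to different blocks, giving {0} and {1}.
Split {4,11,12} by δ(·,a) → {4,11} and {12}.
No further refinement is possible. Final partition (7 blocks): {3,5,6,7} | {8,10} | {0} | {4,11} | {9} | {1} | {12}.
1 and 7 end up in different blocks, so they are distinguishable. For instance, the string 'a' is accepted from only 7.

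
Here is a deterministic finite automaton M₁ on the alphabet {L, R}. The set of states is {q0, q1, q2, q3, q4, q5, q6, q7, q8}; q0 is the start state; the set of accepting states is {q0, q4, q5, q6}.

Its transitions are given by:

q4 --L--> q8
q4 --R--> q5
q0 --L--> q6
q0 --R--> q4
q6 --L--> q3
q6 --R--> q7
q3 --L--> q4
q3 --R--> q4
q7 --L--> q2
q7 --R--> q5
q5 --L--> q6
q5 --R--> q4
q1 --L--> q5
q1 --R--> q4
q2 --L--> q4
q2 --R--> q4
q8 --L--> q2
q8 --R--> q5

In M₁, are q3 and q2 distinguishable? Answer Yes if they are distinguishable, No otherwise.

No

Reachable states from the start: {q0,q2,q3,q4,q5,q6,q7,q8}. Unreachable: {q1} — drop them.
P0 = {q0,q4,q5,q6} | {q2,q3,q7,q8}.
Split {q0,q4,q5,q6} by δ(·,L) → {q0,q5} and {q4,q6}.
Refine {q2,q3,q7,q8} on symbol L: members go to different blocks, giving {q2,q3} and {q7,q8}.
Refine {q4,q6} on symbol L: members go to different blocks, giving {q4} and {q6}.
No further refinement is possible. Final partition (5 blocks): {q0,q5} | {q2,q3} | {q4} | {q7,q8} | {q6}.
q3 and q2 lie in the same block of the stable partition, so they are equivalent — no string distinguishes them.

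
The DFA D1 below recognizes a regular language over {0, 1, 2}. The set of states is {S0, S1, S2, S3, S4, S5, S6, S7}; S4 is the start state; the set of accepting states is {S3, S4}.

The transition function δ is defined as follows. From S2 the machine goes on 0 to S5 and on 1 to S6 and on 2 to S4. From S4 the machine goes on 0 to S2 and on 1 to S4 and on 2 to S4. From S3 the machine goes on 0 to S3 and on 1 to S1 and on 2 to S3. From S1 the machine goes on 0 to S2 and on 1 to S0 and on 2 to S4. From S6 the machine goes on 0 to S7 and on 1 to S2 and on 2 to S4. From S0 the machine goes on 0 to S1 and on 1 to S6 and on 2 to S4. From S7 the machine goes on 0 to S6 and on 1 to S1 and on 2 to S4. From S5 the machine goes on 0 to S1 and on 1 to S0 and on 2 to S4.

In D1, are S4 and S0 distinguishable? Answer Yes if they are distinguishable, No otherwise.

Reachable states from the start: {S0,S1,S2,S4,S5,S6,S7}. Unreachable: {S3} — drop them.
Start with accepting vs non-accepting: {S4} | {S0,S1,S2,S5,S6,S7}.
Stable partition: {S4} | {S0,S1,S2,S5,S6,S7} — 2 equivalence classes.
S4 and S0 end up in different blocks, so they are distinguishable. For instance, the string 'ε' is accepted from only S4.

Yes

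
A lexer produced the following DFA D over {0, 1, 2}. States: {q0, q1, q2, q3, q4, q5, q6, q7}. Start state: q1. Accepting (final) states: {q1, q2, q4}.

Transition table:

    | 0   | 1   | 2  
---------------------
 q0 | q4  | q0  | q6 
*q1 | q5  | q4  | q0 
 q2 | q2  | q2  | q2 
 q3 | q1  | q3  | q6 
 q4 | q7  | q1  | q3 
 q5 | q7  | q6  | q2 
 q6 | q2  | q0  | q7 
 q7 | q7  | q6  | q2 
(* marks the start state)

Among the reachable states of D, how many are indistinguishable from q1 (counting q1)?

P0 = {q1,q2,q4} | {q0,q3,q5,q6,q7}.
On input 0, block {q1,q2,q4} splits into {q1,q4} and {q2}.
Split {q0,q3,q5,q6,q7} by δ(·,0) → {q0,q3} and {q5,q7} and {q6}.
The partition is now stable with 5 blocks: {q1,q4} | {q0,q3} | {q2} | {q5,q7} | {q6}.
State q1 belongs to the block {q1,q4}, which has 2 states.

2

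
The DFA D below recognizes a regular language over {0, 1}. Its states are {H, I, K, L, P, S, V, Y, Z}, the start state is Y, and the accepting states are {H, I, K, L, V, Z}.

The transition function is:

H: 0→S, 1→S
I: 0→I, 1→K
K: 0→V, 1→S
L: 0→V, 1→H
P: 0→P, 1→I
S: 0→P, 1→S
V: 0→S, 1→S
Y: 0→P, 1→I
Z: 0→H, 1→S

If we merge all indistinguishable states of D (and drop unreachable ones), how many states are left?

First remove the unreachable states {H,L,Z}; 6 states remain.
P0 = {I,K,V} | {P,S,Y}.
On input 0, block {I,K,V} splits into {I,K} and {V}.
On input 0, block {I,K} splits into {K} and {I}.
On input 1, block {P,S,Y} splits into {P,Y} and {S}.
No further refinement is possible. Final partition (5 blocks): {K} | {P,Y} | {V} | {I} | {S}.

5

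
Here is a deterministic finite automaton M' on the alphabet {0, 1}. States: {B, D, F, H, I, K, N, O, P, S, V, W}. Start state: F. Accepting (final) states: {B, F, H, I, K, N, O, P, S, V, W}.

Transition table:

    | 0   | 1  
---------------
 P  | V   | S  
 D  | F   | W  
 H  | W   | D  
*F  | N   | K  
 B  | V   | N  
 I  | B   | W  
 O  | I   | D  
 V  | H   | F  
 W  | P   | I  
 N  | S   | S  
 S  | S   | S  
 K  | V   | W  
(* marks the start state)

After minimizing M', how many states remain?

8

States {O} cannot be reached from the start state, so discard them.
Start with accepting vs non-accepting: {B,F,H,I,K,N,P,S,V,W} | {D}.
Split {B,F,H,I,K,N,P,S,V,W} by δ(·,1) → {B,F,I,K,N,P,S,V,W} and {H}.
On input 0, block {B,F,I,K,N,P,S,V,W} splits into {B,F,I,K,N,P,S,W} and {V}.
Split {B,F,I,K,N,P,S,W} by δ(·,0) → {F,I,N,S,W} and {B,K,P}.
On input 0, block {F,I,N,S,W} splits into {F,N,S} and {I,W}.
Split {F,N,S} by δ(·,1) → {N,S} and {F}.
On input 1, block {B,K,P} splits into {B,P} and {K}.
The partition is now stable with 8 blocks: {N,S} | {D} | {H} | {V} | {B,P} | {I,W} | {F} | {K}.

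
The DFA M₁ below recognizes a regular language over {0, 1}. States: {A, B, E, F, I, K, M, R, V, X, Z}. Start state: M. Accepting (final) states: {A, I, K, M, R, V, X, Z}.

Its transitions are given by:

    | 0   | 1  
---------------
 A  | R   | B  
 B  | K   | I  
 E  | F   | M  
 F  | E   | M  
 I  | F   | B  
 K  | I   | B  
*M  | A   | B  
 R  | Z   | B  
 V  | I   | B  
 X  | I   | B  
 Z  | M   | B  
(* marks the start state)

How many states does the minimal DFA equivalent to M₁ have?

5

First remove the unreachable states {V,X}; 9 states remain.
Start with accepting vs non-accepting: {A,I,K,M,R,Z} | {B,E,F}.
On input 0, block {A,I,K,M,R,Z} splits into {A,K,M,R,Z} and {I}.
Refine {A,K,M,R,Z} on symbol 0: members go to different blocks, giving {A,M,R,Z} and {K}.
On input 0, block {B,E,F} splits into {E,F} and {B}.
Stable partition: {A,M,R,Z} | {E,F} | {I} | {K} | {B} — 5 equivalence classes.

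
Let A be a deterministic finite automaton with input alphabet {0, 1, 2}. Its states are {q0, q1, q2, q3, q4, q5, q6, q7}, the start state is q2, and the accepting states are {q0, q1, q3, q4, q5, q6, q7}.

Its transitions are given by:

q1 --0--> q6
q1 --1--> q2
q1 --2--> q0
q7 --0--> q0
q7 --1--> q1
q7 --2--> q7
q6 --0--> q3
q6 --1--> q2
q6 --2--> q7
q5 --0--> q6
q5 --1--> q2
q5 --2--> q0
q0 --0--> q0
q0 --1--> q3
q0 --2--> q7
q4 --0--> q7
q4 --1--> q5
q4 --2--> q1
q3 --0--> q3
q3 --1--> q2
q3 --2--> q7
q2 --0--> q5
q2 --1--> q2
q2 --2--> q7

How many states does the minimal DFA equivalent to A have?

First remove the unreachable states {q4}; 7 states remain.
Start with accepting vs non-accepting: {q0,q1,q3,q5,q6,q7} | {q2}.
On input 1, block {q0,q1,q3,q5,q6,q7} splits into {q1,q3,q5,q6} and {q0,q7}.
No further refinement is possible. Final partition (3 blocks): {q1,q3,q5,q6} | {q2} | {q0,q7}.

3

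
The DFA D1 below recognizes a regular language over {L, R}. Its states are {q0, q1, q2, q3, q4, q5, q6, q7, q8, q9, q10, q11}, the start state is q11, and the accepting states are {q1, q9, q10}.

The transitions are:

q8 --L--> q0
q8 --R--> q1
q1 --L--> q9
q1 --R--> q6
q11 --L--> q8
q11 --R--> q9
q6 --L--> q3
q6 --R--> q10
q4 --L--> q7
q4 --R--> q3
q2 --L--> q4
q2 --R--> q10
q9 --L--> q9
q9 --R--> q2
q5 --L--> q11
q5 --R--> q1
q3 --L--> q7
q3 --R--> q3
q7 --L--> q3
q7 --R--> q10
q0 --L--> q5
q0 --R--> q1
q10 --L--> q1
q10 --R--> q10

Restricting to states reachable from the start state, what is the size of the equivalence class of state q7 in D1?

3

All states are reachable from the start state.
P0 = {q1,q9,q10} | {q0,q2,q3,q4,q5,q6,q7,q8,q11}.
On input R, block {q1,q9,q10} splits into {q1,q9} and {q10}.
On input R, block {q0,q2,q3,q4,q5,q6,q7,q8,q11} splits into {q0,q5,q8,q11} and {q2,q6,q7} and {q3,q4}.
The partition is now stable with 5 blocks: {q1,q9} | {q0,q5,q8,q11} | {q10} | {q2,q6,q7} | {q3,q4}.
State q7 belongs to the block {q2,q6,q7}, which has 3 states.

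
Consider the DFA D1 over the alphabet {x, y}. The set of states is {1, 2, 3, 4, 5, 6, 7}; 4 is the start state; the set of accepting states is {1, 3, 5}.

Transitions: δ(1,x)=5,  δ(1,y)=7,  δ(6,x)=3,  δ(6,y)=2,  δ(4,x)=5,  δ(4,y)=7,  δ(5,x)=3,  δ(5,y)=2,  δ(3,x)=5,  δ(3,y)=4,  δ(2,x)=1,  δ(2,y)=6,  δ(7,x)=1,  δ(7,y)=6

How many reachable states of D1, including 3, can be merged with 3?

Start with accepting vs non-accepting: {1,3,5} | {2,4,6,7}.
The partition is now stable with 2 blocks: {1,3,5} | {2,4,6,7}.
The equivalence class containing 3 is {1,3,5}, of size 3.

3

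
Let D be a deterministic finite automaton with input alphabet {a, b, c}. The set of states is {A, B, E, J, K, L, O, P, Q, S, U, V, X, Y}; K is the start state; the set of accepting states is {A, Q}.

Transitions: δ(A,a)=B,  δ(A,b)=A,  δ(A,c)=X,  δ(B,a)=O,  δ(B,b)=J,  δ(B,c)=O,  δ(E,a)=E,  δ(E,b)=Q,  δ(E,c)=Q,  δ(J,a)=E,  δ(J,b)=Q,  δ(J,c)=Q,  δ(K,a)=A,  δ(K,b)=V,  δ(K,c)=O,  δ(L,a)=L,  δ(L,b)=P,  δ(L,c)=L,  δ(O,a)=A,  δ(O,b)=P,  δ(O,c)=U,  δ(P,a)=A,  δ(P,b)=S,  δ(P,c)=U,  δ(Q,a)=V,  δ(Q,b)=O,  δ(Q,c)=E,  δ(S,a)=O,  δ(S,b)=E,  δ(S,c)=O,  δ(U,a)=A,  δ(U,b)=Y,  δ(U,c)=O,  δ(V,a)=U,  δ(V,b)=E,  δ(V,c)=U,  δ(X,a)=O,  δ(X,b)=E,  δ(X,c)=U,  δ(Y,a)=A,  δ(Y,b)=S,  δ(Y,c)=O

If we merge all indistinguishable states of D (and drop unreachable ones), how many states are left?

6

First remove the unreachable states {L}; 13 states remain.
Start with accepting vs non-accepting: {A,Q} | {B,E,J,K,O,P,S,U,V,X,Y}.
Split {A,Q} by δ(·,b) → {Q} and {A}.
Refine {B,E,J,K,O,P,S,U,V,X,Y} on symbol a: members go to different blocks, giving {B,E,J,S,V,X} and {K,O,P,U,Y}.
On input a, block {B,E,J,S,V,X} splits into {B,S,V,X} and {E,J}.
Split {K,O,P,U,Y} by δ(·,b) → {K,P,Y} and {O,U}.
Stable partition: {Q} | {B,S,V,X} | {A} | {K,P,Y} | {E,J} | {O,U} — 6 equivalence classes.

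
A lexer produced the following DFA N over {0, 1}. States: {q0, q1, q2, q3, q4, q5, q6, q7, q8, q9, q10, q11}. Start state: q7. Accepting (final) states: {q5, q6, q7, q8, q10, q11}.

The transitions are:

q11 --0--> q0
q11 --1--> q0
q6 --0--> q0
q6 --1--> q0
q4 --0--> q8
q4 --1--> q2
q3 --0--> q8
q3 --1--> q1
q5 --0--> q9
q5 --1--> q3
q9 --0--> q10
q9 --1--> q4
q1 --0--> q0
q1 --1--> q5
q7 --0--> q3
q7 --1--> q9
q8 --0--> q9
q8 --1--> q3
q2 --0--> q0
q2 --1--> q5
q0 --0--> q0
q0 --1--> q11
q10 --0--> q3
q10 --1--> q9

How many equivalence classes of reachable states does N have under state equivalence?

7

First remove the unreachable states {q6}; 11 states remain.
P0 = {q5,q7,q8,q10,q11} | {q0,q1,q2,q3,q4,q9}.
On input 0, block {q0,q1,q2,q3,q4,q9} splits into {q0,q1,q2} and {q3,q4,q9}.
Split {q5,q7,q8,q10,q11} by δ(·,0) → {q5,q7,q8,q10} and {q11}.
Split {q0,q1,q2} by δ(·,1) → {q1,q2} and {q0}.
Refine {q3,q4,q9} on symbol 1: members go to different blocks, giving {q3,q4} and {q9}.
Refine {q5,q7,q8,q10} on symbol 0: members go to different blocks, giving {q5,q8} and {q7,q10}.
The partition is now stable with 7 blocks: {q5,q8} | {q1,q2} | {q3,q4} | {q11} | {q0} | {q9} | {q7,q10}.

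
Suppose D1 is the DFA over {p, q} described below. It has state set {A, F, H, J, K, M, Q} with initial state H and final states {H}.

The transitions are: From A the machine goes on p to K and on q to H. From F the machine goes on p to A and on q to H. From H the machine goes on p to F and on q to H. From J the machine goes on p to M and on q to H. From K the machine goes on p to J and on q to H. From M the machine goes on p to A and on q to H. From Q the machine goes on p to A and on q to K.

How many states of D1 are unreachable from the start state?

1

No path from H leads to Q; the other 6 states are all reachable.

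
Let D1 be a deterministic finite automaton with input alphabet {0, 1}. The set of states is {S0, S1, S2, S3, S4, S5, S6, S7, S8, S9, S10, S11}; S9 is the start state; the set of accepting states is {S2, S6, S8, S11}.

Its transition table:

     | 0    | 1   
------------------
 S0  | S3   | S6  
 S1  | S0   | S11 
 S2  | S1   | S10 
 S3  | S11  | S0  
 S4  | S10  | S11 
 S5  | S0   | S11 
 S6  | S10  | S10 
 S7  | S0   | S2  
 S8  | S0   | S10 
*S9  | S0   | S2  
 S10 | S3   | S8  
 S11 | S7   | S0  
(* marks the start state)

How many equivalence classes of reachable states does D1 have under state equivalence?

First remove the unreachable states {S4,S5}; 10 states remain.
P0 = {S2,S6,S8,S11} | {S0,S1,S3,S7,S9,S10}.
Refine {S0,S1,S3,S7,S9,S10} on symbol 0: members go to different blocks, giving {S0,S1,S7,S9,S10} and {S3}.
On input 0, block {S0,S1,S7,S9,S10} splits into {S1,S7,S9} and {S0,S10}.
Refine {S2,S6,S8,S11} on symbol 0: members go to different blocks, giving {S2,S11} and {S6,S8}.
The partition is now stable with 5 blocks: {S2,S11} | {S1,S7,S9} | {S3} | {S0,S10} | {S6,S8}.

5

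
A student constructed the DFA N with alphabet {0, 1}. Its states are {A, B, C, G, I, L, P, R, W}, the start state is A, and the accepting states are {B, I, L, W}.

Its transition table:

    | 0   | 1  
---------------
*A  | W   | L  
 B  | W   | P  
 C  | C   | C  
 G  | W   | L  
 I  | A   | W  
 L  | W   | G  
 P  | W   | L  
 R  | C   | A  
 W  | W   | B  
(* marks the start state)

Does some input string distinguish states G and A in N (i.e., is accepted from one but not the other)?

No

First remove the unreachable states {C,I,R}; 6 states remain.
P0 = {B,L,W} | {A,G,P}.
Refine {B,L,W} on symbol 1: members go to different blocks, giving {B,L} and {W}.
Stable partition: {B,L} | {A,G,P} | {W} — 3 equivalence classes.
G and A lie in the same block of the stable partition, so they are equivalent — no string distinguishes them.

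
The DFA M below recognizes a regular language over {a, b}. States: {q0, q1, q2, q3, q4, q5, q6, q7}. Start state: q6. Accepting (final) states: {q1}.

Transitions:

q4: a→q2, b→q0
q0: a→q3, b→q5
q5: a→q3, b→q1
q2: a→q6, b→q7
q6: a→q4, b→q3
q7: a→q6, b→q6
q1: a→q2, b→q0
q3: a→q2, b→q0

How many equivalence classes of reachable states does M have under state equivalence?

All states are reachable from the start state.
Initial partition by acceptance: {q1} | {q0,q2,q3,q4,q5,q6,q7}.
Refine {q0,q2,q3,q4,q5,q6,q7} on symbol b: members go to different blocks, giving {q0,q2,q3,q4,q6,q7} and {q5}.
On input b, block {q0,q2,q3,q4,q6,q7} splits into {q2,q3,q4,q6,q7} and {q0}.
Refine {q2,q3,q4,q6,q7} on symbol b: members go to different blocks, giving {q2,q6,q7} and {q3,q4}.
Refine {q2,q6,q7} on symbol a: members go to different blocks, giving {q2,q7} and {q6}.
Refine {q2,q7} on symbol b: members go to different blocks, giving {q2} and {q7}.
No further refinement is possible. Final partition (7 blocks): {q1} | {q2} | {q5} | {q0} | {q3,q4} | {q6} | {q7}.

7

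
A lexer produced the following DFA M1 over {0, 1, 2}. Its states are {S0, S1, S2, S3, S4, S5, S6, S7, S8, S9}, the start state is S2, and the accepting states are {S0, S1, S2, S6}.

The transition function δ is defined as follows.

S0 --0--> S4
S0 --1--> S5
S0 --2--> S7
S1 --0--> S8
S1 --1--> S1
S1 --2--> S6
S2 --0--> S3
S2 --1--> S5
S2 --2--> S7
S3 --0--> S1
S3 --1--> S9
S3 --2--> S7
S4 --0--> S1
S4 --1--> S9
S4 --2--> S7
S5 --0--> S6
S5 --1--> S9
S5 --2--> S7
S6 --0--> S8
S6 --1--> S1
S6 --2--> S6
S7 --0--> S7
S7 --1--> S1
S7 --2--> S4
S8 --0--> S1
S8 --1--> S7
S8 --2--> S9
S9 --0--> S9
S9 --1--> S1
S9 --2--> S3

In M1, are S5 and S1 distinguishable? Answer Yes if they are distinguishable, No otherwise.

Yes

States {S0} cannot be reached from the start state, so discard them.
P0 = {S1,S2,S6} | {S3,S4,S5,S7,S8,S9}.
Split {S1,S2,S6} by δ(·,1) → {S1,S6} and {S2}.
On input 0, block {S3,S4,S5,S7,S8,S9} splits into {S3,S4,S5,S8} and {S7,S9}.
Stable partition: {S1,S6} | {S3,S4,S5,S8} | {S2} | {S7,S9} — 4 equivalence classes.
S5 and S1 end up in different blocks, so they are distinguishable. For instance, the string 'ε' is accepted from only S1.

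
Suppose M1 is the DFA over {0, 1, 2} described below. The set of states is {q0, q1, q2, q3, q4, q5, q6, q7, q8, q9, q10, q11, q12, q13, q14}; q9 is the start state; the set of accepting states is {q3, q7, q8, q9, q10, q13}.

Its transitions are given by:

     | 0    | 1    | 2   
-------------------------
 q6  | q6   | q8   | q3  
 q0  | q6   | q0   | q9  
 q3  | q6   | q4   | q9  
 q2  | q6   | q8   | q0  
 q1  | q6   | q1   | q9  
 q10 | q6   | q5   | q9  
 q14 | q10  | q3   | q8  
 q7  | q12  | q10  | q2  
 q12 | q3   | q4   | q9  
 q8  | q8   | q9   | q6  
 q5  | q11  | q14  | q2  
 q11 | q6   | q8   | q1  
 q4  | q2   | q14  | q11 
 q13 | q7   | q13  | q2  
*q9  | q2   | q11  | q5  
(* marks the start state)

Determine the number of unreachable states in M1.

3

Starting at q9 and following transitions, the reachable set is {q0, q1, q2, q3, q4, q5, q6, q8, q9, q10, q11, q14}. That leaves q7, q12, q13 unreachable — 3 in total.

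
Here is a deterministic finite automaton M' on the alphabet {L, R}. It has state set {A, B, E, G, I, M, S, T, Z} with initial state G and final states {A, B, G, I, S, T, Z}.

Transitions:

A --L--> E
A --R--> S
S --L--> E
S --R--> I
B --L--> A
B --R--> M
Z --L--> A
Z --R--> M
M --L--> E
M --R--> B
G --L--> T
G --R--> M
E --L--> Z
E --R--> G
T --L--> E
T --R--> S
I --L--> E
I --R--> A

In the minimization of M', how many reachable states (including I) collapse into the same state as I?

Initial partition by acceptance: {A,B,G,I,S,T,Z} | {E,M}.
Split {A,B,G,I,S,T,Z} by δ(·,L) → {A,I,S,T} and {B,G,Z}.
On input L, block {E,M} splits into {M} and {E}.
Stable partition: {A,I,S,T} | {M} | {B,G,Z} | {E} — 4 equivalence classes.
State I belongs to the block {A,I,S,T}, which has 4 states.

4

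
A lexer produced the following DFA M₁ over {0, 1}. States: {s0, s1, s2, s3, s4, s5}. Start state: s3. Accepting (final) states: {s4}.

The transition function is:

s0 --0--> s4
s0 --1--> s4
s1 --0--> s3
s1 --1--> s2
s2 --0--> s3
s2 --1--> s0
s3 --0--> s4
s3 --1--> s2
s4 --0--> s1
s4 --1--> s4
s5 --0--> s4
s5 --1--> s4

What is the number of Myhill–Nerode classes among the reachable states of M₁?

Reachable states from the start: {s0,s1,s2,s3,s4}. Unreachable: {s5} — drop them.
Initial partition by acceptance: {s4} | {s0,s1,s2,s3}.
Split {s0,s1,s2,s3} by δ(·,0) → {s0,s3} and {s1,s2}.
Refine {s0,s3} on symbol 1: members go to different blocks, giving {s0} and {s3}.
Refine {s1,s2} on symbol 1: members go to different blocks, giving {s1} and {s2}.
The partition is now stable with 5 blocks: {s4} | {s0} | {s1} | {s3} | {s2}.

5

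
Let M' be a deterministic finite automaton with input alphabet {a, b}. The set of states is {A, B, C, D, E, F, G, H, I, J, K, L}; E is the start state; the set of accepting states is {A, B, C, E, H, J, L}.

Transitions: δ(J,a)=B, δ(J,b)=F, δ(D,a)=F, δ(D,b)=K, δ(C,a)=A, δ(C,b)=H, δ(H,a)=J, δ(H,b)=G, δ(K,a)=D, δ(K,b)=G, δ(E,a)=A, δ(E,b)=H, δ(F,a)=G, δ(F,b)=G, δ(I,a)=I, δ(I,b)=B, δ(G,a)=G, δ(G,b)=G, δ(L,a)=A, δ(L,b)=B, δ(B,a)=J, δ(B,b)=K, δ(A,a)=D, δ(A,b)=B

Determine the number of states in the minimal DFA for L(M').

4

States {C,I,L} cannot be reached from the start state, so discard them.
Start with accepting vs non-accepting: {A,B,E,H,J} | {D,F,G,K}.
Refine {A,B,E,H,J} on symbol a: members go to different blocks, giving {B,E,H,J} and {A}.
Refine {B,E,H,J} on symbol a: members go to different blocks, giving {B,H,J} and {E}.
Stable partition: {B,H,J} | {D,F,G,K} | {A} | {E} — 4 equivalence classes.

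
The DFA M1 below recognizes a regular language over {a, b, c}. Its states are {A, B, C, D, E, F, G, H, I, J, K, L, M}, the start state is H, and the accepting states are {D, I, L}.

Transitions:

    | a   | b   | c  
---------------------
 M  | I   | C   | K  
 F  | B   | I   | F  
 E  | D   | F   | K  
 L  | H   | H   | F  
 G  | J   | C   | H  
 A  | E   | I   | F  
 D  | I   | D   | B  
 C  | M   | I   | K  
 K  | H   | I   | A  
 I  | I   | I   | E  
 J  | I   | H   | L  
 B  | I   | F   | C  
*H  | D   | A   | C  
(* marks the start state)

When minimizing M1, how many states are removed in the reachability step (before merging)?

3

Starting at H and following transitions, the reachable set is {A, B, C, D, E, F, H, I, K, M}. That leaves G, J, L unreachable — 3 in total.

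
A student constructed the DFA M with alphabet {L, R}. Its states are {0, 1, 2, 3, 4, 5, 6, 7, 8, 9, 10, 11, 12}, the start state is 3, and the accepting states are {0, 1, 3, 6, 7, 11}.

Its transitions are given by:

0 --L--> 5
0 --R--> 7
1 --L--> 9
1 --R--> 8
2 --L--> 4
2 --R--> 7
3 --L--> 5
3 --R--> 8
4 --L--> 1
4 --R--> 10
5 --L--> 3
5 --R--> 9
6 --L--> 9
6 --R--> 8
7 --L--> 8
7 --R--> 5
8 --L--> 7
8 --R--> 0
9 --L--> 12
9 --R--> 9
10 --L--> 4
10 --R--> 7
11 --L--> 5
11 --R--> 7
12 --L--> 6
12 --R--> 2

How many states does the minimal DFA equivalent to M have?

9

States {11} cannot be reached from the start state, so discard them.
Start with accepting vs non-accepting: {0,1,3,6,7} | {2,4,5,8,9,10,12}.
On input R, block {0,1,3,6,7} splits into {1,3,6,7} and {0}.
Refine {2,4,5,8,9,10,12} on symbol L: members go to different blocks, giving {4,5,8,12} and {2,9,10}.
Refine {1,3,6,7} on symbol L: members go to different blocks, giving {1,6} and {3,7}.
Refine {4,5,8,12} on symbol L: members go to different blocks, giving {4,12} and {5,8}.
On input R, block {2,9,10} splits into {2,10} and {9}.
Split {5,8} by δ(·,R) → {5} and {8}.
Split {3,7} by δ(·,L) → {3} and {7}.
No further refinement is possible. Final partition (9 blocks): {1,6} | {4,12} | {0} | {2,10} | {3} | {5} | {9} | {8} | {7}.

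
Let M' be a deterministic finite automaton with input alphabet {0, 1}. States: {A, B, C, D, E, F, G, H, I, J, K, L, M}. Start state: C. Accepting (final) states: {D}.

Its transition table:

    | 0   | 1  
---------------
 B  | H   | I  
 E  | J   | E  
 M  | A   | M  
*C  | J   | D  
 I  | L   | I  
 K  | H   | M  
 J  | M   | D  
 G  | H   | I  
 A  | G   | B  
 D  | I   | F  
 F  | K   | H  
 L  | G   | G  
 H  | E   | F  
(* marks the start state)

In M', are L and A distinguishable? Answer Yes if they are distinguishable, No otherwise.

No

P0 = {D} | {A,B,C,E,F,G,H,I,J,K,L,M}.
Refine {A,B,C,E,F,G,H,I,J,K,L,M} on symbol 1: members go to different blocks, giving {A,B,E,F,G,H,I,K,L,M} and {C,J}.
Split {A,B,E,F,G,H,I,K,L,M} by δ(·,0) → {A,B,F,G,H,I,K,L,M} and {E}.
On input 0, block {A,B,F,G,H,I,K,L,M} splits into {A,B,F,G,I,K,L,M} and {H}.
On input 0, block {A,B,F,G,I,K,L,M} splits into {A,F,I,L,M} and {B,G,K}.
On input 0, block {A,F,I,L,M} splits into {A,F,L} and {I,M}.
On input 1, block {A,F,L} splits into {A,L} and {F}.
Split {C,J} by δ(·,0) → {C} and {J}.
Stable partition: {D} | {A,L} | {C} | {E} | {H} | {B,G,K} | {I,M} | {F} | {J} — 9 equivalence classes.
L and A lie in the same block of the stable partition, so they are equivalent — no string distinguishes them.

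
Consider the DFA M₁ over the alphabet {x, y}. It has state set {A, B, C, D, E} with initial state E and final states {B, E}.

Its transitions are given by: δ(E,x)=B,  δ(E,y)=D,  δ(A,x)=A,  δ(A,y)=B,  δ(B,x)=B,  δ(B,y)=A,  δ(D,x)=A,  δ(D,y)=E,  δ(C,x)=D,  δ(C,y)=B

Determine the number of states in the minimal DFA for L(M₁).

2

Reachable states from the start: {A,B,D,E}. Unreachable: {C} — drop them.
Initial partition by acceptance: {B,E} | {A,D}.
The partition is now stable with 2 blocks: {B,E} | {A,D}.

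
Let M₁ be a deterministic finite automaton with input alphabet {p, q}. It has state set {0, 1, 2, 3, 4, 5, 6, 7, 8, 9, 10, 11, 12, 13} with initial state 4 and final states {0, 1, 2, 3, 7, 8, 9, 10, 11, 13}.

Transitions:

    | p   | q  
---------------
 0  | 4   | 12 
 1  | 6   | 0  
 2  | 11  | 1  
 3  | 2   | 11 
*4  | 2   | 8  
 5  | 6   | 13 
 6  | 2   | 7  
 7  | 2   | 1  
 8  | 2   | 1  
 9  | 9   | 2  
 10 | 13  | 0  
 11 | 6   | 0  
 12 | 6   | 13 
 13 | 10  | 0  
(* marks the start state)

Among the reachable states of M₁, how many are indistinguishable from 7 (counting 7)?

2

States {3,5,9} cannot be reached from the start state, so discard them.
Start with accepting vs non-accepting: {0,1,2,7,8,10,11,13} | {4,6,12}.
Split {0,1,2,7,8,10,11,13} by δ(·,p) → {2,7,8,10,13} and {0,1,11}.
Refine {2,7,8,10,13} on symbol p: members go to different blocks, giving {7,8,10,13} and {2}.
Refine {7,8,10,13} on symbol p: members go to different blocks, giving {7,8} and {10,13}.
Refine {4,6,12} on symbol p: members go to different blocks, giving {4,6} and {12}.
Refine {0,1,11} on symbol q: members go to different blocks, giving {1,11} and {0}.
No further refinement is possible. Final partition (7 blocks): {7,8} | {4,6} | {1,11} | {2} | {10,13} | {12} | {0}.
State 7 belongs to the block {7,8}, which has 2 states.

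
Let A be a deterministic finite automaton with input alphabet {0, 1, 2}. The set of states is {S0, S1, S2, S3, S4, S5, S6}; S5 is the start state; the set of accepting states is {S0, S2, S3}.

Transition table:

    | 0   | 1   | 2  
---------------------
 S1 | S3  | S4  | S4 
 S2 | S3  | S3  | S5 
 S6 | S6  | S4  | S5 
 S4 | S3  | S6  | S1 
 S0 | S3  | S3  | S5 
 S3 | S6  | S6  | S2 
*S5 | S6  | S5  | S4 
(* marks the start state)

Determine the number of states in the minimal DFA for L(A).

States {S0} cannot be reached from the start state, so discard them.
P0 = {S2,S3} | {S1,S4,S5,S6}.
Refine {S2,S3} on symbol 0: members go to different blocks, giving {S2} and {S3}.
On input 0, block {S1,S4,S5,S6} splits into {S1,S4} and {S5,S6}.
Refine {S1,S4} on symbol 1: members go to different blocks, giving {S1} and {S4}.
Refine {S5,S6} on symbol 1: members go to different blocks, giving {S5} and {S6}.
No further refinement is possible. Final partition (6 blocks): {S2} | {S1} | {S3} | {S5} | {S4} | {S6}.

6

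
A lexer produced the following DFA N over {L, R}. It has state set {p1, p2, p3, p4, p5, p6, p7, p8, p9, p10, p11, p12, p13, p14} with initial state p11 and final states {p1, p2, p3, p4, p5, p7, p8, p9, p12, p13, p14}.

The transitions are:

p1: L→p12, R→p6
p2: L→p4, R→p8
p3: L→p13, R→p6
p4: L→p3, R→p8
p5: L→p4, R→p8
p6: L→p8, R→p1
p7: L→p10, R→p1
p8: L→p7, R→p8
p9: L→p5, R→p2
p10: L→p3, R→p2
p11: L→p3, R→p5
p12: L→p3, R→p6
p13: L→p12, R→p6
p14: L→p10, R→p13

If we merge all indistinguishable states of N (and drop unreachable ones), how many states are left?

States {p9,p14} cannot be reached from the start state, so discard them.
P0 = {p1,p2,p3,p4,p5,p7,p8,p12,p13} | {p6,p10,p11}.
On input L, block {p1,p2,p3,p4,p5,p7,p8,p12,p13} splits into {p1,p2,p3,p4,p5,p8,p12,p13} and {p7}.
Split {p1,p2,p3,p4,p5,p8,p12,p13} by δ(·,L) → {p1,p2,p3,p4,p5,p12,p13} and {p8}.
Refine {p1,p2,p3,p4,p5,p12,p13} on symbol R: members go to different blocks, giving {p1,p3,p12,p13} and {p2,p4,p5}.
On input L, block {p6,p10,p11} splits into {p10,p11} and {p6}.
On input L, block {p2,p4,p5} splits into {p2,p5} and {p4}.
Stable partition: {p1,p3,p12,p13} | {p10,p11} | {p7} | {p8} | {p2,p5} | {p6} | {p4} — 7 equivalence classes.

7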